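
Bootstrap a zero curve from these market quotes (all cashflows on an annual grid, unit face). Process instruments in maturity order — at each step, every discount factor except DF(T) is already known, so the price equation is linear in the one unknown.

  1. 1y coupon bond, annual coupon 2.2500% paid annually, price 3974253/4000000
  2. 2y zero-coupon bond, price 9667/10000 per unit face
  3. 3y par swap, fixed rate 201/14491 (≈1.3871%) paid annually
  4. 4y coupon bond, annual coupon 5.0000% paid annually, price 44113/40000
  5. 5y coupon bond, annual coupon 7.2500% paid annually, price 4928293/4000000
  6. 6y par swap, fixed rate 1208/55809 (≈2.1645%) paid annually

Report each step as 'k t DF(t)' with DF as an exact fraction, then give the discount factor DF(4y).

step 1 [1y] bond c/1=9/400: DF=(3974253/4000000 − 9/400·(0))/(1+9/400) = 9717/10000 ≈ 0.971700
step 2 [2y] zero: DF = P = 9667/10000 ≈ 0.966700
step 3 [3y] swap r/1=201/14491: DF=(1 − 201/14491·(0.971700+0.966700))/(1+201/14491) = 4799/5000 ≈ 0.959800
step 4 [4y] bond c/1=1/20: DF=(44113/40000 − 1/20·(0.971700+0.966700+0.959800))/(1+1/20) = 9123/10000 ≈ 0.912300
step 5 [5y] bond c/1=29/400: DF=(4928293/4000000 − 29/400·(0.971700+0.966700+0.959800+0.912300))/(1+29/400) = 557/625 ≈ 0.891200
step 6 [6y] swap r/1=1208/55809: DF=(1 − 1208/55809·(0.971700+0.966700+0.959800+0.912300+0.891200))/(1+1208/55809) = 1099/1250 ≈ 0.879200

1 1 9717/10000
2 2 9667/10000
3 3 4799/5000
4 4 9123/10000
5 5 557/625
6 6 1099/1250
DF(4y) = 9123/10000 ≈ 0.912300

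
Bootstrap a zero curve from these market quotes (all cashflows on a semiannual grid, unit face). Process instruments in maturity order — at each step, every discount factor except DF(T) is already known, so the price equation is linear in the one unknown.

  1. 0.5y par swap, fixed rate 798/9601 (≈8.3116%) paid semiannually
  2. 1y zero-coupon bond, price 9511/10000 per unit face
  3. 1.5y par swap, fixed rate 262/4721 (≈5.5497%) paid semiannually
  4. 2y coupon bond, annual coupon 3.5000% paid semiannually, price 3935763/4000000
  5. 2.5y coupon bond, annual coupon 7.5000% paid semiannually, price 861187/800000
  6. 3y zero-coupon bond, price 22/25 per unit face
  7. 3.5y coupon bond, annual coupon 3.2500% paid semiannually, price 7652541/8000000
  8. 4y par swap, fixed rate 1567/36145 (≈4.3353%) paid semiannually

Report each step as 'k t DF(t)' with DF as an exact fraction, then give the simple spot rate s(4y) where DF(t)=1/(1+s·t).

1 1/2 9601/10000
2 1 9511/10000
3 3/2 4607/5000
4 2 9183/10000
5 5/2 451/500
6 3 22/25
7 7/2 533/625
8 4 8433/10000
s(4y) = (1/(8433/10000) − 1)/(4) = 1567/33732 ≈ 4.6454%

step 1 [0.5y] swap r/2=399/9601: DF=(1 − 399/9601·(0))/(1+399/9601) = 9601/10000 ≈ 0.960100
step 2 [1y] zero: DF = P = 9511/10000 ≈ 0.951100
step 3 [1.5y] swap r/2=131/4721: DF=(1 − 131/4721·(0.960100+0.951100))/(1+131/4721) = 4607/5000 ≈ 0.921400
step 4 [2y] bond c/2=7/400: DF=(3935763/4000000 − 7/400·(0.960100+0.951100+0.921400))/(1+7/400) = 9183/10000 ≈ 0.918300
step 5 [2.5y] bond c/2=3/80: DF=(861187/800000 − 3/80·(0.960100+0.951100+0.921400+0.918300))/(1+3/80) = 451/500 ≈ 0.902000
step 6 [3y] zero: DF = P = 22/25 ≈ 0.880000
step 7 [3.5y] bond c/2=13/800: DF=(7652541/8000000 − 13/800·(0.960100+0.951100+0.921400+0.918300+0.902000+0.880000))/(1+13/800) = 533/625 ≈ 0.852800
step 8 [4y] swap r/2=1567/72290: DF=(1 − 1567/72290·(0.960100+0.951100+0.921400+0.918300+0.902000+0.880000+0.852800))/(1+1567/72290) = 8433/10000 ≈ 0.843300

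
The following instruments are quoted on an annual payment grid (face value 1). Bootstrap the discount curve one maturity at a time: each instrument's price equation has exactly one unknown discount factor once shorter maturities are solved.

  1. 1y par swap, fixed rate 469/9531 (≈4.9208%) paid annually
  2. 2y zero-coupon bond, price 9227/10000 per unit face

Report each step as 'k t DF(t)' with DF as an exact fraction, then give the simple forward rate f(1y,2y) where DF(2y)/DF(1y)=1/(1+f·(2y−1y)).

1 1 9531/10000
2 2 9227/10000
f(1y,2y) = ((9531/10000)/(9227/10000) − 1)/(1) = 304/9227 ≈ 3.2947%

step 1 [1y] swap r/1=469/9531: DF=(1 − 469/9531·(0))/(1+469/9531) = 9531/10000 ≈ 0.953100
step 2 [2y] zero: DF = P = 9227/10000 ≈ 0.922700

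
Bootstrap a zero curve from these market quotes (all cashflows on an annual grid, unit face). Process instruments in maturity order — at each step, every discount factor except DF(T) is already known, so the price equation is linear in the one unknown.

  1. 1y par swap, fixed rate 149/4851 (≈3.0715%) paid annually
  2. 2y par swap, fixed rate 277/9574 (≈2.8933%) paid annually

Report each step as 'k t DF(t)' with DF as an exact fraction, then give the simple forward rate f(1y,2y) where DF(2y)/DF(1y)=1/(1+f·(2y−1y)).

step 1 [1y] swap r/1=149/4851: DF=(1 − 149/4851·(0))/(1+149/4851) = 4851/5000 ≈ 0.970200
step 2 [2y] swap r/1=277/9574: DF=(1 − 277/9574·(0.970200))/(1+277/9574) = 4723/5000 ≈ 0.944600

1 1 4851/5000
2 2 4723/5000
f(1y,2y) = ((4851/5000)/(4723/5000) − 1)/(1) = 128/4723 ≈ 2.7101%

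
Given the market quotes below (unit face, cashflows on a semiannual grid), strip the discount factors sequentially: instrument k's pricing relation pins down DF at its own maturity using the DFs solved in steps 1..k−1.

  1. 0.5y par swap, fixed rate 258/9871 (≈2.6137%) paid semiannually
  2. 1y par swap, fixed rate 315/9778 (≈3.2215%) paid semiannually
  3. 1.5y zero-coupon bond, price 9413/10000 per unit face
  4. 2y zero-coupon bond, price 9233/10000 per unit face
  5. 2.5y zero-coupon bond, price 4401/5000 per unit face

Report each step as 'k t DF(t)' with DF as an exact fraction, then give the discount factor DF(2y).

step 1 [0.5y] swap r/2=129/9871: DF=(1 − 129/9871·(0))/(1+129/9871) = 9871/10000 ≈ 0.987100
step 2 [1y] swap r/2=315/19556: DF=(1 − 315/19556·(0.987100))/(1+315/19556) = 1937/2000 ≈ 0.968500
step 3 [1.5y] zero: DF = P = 9413/10000 ≈ 0.941300
step 4 [2y] zero: DF = P = 9233/10000 ≈ 0.923300
step 5 [2.5y] zero: DF = P = 4401/5000 ≈ 0.880200

1 1/2 9871/10000
2 1 1937/2000
3 3/2 9413/10000
4 2 9233/10000
5 5/2 4401/5000
DF(2y) = 9233/10000 ≈ 0.923300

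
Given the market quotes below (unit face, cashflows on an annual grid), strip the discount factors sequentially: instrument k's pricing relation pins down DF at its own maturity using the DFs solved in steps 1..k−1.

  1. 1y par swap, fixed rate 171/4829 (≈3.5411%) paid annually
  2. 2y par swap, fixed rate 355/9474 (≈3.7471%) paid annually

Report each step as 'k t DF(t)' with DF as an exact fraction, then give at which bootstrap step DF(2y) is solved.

1 1 4829/5000
2 2 929/1000
DF(2y) is solved at step 2

step 1 [1y] swap r/1=171/4829: DF=(1 − 171/4829·(0))/(1+171/4829) = 4829/5000 ≈ 0.965800
step 2 [2y] swap r/1=355/9474: DF=(1 − 355/9474·(0.965800))/(1+355/9474) = 929/1000 ≈ 0.929000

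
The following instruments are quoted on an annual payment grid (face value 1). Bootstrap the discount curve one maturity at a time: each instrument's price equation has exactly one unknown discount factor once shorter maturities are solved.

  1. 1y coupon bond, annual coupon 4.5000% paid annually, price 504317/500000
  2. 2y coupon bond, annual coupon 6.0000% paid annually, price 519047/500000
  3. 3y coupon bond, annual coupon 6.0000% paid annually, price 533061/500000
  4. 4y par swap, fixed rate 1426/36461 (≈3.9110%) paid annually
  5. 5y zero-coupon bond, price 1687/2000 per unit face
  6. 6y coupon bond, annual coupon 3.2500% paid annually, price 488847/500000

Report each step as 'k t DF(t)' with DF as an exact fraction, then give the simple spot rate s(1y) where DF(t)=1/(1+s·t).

1 1 2413/2500
2 2 9247/10000
3 3 2247/2500
4 4 4287/5000
5 5 1687/2000
6 6 1007/1250
s(1y) = (1/(2413/2500) − 1)/(1) = 87/2413 ≈ 3.6055%

step 1 [1y] bond c/1=9/200: DF=(504317/500000 − 9/200·(0))/(1+9/200) = 2413/2500 ≈ 0.965200
step 2 [2y] bond c/1=3/50: DF=(519047/500000 − 3/50·(0.965200))/(1+3/50) = 9247/10000 ≈ 0.924700
step 3 [3y] bond c/1=3/50: DF=(533061/500000 − 3/50·(0.965200+0.924700))/(1+3/50) = 2247/2500 ≈ 0.898800
step 4 [4y] swap r/1=1426/36461: DF=(1 − 1426/36461·(0.965200+0.924700+0.898800))/(1+1426/36461) = 4287/5000 ≈ 0.857400
step 5 [5y] zero: DF = P = 1687/2000 ≈ 0.843500
step 6 [6y] bond c/1=13/400: DF=(488847/500000 − 13/400·(0.965200+0.924700+0.898800+0.857400+0.843500))/(1+13/400) = 1007/1250 ≈ 0.805600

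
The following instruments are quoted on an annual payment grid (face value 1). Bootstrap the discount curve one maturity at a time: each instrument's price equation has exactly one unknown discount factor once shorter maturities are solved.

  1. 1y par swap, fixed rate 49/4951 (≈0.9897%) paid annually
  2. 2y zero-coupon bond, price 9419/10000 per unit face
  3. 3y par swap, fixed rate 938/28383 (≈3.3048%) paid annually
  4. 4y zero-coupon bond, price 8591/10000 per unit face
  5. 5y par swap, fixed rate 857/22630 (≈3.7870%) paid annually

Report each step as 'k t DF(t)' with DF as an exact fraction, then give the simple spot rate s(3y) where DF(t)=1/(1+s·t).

step 1 [1y] swap r/1=49/4951: DF=(1 − 49/4951·(0))/(1+49/4951) = 4951/5000 ≈ 0.990200
step 2 [2y] zero: DF = P = 9419/10000 ≈ 0.941900
step 3 [3y] swap r/1=938/28383: DF=(1 − 938/28383·(0.990200+0.941900))/(1+938/28383) = 4531/5000 ≈ 0.906200
step 4 [4y] zero: DF = P = 8591/10000 ≈ 0.859100
step 5 [5y] swap r/1=857/22630: DF=(1 − 857/22630·(0.990200+0.941900+0.906200+0.859100))/(1+857/22630) = 4143/5000 ≈ 0.828600

1 1 4951/5000
2 2 9419/10000
3 3 4531/5000
4 4 8591/10000
5 5 4143/5000
s(3y) = (1/(4531/5000) − 1)/(3) = 469/13593 ≈ 3.4503%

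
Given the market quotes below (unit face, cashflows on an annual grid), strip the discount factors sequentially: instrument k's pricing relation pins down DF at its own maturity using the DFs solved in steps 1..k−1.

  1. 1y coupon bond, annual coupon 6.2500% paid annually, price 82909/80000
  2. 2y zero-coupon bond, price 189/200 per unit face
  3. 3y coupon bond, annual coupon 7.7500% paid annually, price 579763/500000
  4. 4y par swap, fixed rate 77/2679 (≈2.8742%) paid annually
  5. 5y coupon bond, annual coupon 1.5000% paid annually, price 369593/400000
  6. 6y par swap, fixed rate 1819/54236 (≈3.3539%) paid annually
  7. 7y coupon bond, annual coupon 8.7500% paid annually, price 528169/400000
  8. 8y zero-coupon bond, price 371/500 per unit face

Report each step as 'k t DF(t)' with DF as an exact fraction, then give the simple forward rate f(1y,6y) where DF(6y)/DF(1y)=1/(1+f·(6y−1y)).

step 1 [1y] bond c/1=1/16: DF=(82909/80000 − 1/16·(0))/(1+1/16) = 4877/5000 ≈ 0.975400
step 2 [2y] zero: DF = P = 189/200 ≈ 0.945000
step 3 [3y] bond c/1=31/400: DF=(579763/500000 − 31/400·(0.975400+0.945000))/(1+31/400) = 469/500 ≈ 0.938000
step 4 [4y] swap r/1=77/2679: DF=(1 − 77/2679·(0.975400+0.945000+0.938000))/(1+77/2679) = 4461/5000 ≈ 0.892200
step 5 [5y] bond c/1=3/200: DF=(369593/400000 − 3/200·(0.975400+0.945000+0.938000+0.892200))/(1+3/200) = 8549/10000 ≈ 0.854900
step 6 [6y] swap r/1=1819/54236: DF=(1 − 1819/54236·(0.975400+0.945000+0.938000+0.892200+0.854900))/(1+1819/54236) = 8181/10000 ≈ 0.818100
step 7 [7y] bond c/1=7/80: DF=(528169/400000 − 7/80·(0.975400+0.945000+0.938000+0.892200+0.854900+0.818100))/(1+7/80) = 3889/5000 ≈ 0.777800
step 8 [8y] zero: DF = P = 371/500 ≈ 0.742000

1 1 4877/5000
2 2 189/200
3 3 469/500
4 4 4461/5000
5 5 8549/10000
6 6 8181/10000
7 7 3889/5000
8 8 371/500
f(1y,6y) = ((4877/5000)/(8181/10000) − 1)/(5) = 1573/40905 ≈ 3.8455%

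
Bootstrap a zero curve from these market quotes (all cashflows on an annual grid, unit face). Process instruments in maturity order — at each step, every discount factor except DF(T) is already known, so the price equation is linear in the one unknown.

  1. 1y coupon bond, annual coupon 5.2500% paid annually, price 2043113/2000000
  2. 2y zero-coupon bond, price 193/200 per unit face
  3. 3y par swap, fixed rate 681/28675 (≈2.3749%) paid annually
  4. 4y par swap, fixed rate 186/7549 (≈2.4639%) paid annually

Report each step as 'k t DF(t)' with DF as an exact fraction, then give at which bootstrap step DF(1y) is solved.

1 1 4853/5000
2 2 193/200
3 3 9319/10000
4 4 907/1000
DF(1y) is solved at step 1

step 1 [1y] bond c/1=21/400: DF=(2043113/2000000 − 21/400·(0))/(1+21/400) = 4853/5000 ≈ 0.970600
step 2 [2y] zero: DF = P = 193/200 ≈ 0.965000
step 3 [3y] swap r/1=681/28675: DF=(1 − 681/28675·(0.970600+0.965000))/(1+681/28675) = 9319/10000 ≈ 0.931900
step 4 [4y] swap r/1=186/7549: DF=(1 − 186/7549·(0.970600+0.965000+0.931900))/(1+186/7549) = 907/1000 ≈ 0.907000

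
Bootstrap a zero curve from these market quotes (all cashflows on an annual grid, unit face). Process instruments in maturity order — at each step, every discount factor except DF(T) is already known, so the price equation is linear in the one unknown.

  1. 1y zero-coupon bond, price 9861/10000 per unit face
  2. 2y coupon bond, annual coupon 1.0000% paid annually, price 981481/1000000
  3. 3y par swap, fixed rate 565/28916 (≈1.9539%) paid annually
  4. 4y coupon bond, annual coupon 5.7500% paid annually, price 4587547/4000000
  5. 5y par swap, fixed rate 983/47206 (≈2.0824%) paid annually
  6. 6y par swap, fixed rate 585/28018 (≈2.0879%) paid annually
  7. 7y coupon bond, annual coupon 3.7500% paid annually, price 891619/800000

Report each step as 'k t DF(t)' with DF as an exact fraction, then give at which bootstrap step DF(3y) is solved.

1 1 9861/10000
2 2 481/500
3 3 1887/2000
4 4 9273/10000
5 5 9017/10000
6 6 883/1000
7 7 8717/10000
DF(3y) is solved at step 3

step 1 [1y] zero: DF = P = 9861/10000 ≈ 0.986100
step 2 [2y] bond c/1=1/100: DF=(981481/1000000 − 1/100·(0.986100))/(1+1/100) = 481/500 ≈ 0.962000
step 3 [3y] swap r/1=565/28916: DF=(1 − 565/28916·(0.986100+0.962000))/(1+565/28916) = 1887/2000 ≈ 0.943500
step 4 [4y] bond c/1=23/400: DF=(4587547/4000000 − 23/400·(0.986100+0.962000+0.943500))/(1+23/400) = 9273/10000 ≈ 0.927300
step 5 [5y] swap r/1=983/47206: DF=(1 − 983/47206·(0.986100+0.962000+0.943500+0.927300))/(1+983/47206) = 9017/10000 ≈ 0.901700
step 6 [6y] swap r/1=585/28018: DF=(1 − 585/28018·(0.986100+0.962000+0.943500+0.927300+0.901700))/(1+585/28018) = 883/1000 ≈ 0.883000
step 7 [7y] bond c/1=3/80: DF=(891619/800000 − 3/80·(0.986100+0.962000+0.943500+0.927300+0.901700+0.883000))/(1+3/80) = 8717/10000 ≈ 0.871700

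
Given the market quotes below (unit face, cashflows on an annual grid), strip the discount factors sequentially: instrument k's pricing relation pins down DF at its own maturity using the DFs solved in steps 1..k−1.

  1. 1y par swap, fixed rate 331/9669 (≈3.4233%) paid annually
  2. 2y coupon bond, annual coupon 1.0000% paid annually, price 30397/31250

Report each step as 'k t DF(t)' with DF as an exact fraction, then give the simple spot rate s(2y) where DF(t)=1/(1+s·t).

1 1 9669/10000
2 2 1907/2000
s(2y) = (1/(1907/2000) − 1)/(2) = 93/3814 ≈ 2.4384%

step 1 [1y] swap r/1=331/9669: DF=(1 − 331/9669·(0))/(1+331/9669) = 9669/10000 ≈ 0.966900
step 2 [2y] bond c/1=1/100: DF=(30397/31250 − 1/100·(0.966900))/(1+1/100) = 1907/2000 ≈ 0.953500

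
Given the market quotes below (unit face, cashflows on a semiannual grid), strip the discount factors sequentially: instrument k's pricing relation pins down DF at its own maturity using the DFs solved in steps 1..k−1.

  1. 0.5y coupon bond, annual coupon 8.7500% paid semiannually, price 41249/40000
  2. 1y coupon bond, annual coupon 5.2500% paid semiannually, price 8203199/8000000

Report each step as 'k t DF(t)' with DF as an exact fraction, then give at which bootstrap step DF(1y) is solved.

1 1/2 247/250
2 1 9739/10000
DF(1y) is solved at step 2

step 1 [0.5y] bond c/2=7/160: DF=(41249/40000 − 7/160·(0))/(1+7/160) = 247/250 ≈ 0.988000
step 2 [1y] bond c/2=21/800: DF=(8203199/8000000 − 21/800·(0.988000))/(1+21/800) = 9739/10000 ≈ 0.973900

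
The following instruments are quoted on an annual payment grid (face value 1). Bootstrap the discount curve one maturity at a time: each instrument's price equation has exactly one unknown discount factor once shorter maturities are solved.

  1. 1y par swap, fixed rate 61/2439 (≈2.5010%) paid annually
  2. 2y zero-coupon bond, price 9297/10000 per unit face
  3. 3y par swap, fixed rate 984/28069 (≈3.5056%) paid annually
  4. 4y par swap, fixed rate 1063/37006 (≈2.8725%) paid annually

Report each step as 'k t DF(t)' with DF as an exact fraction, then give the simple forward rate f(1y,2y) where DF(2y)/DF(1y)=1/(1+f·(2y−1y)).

step 1 [1y] swap r/1=61/2439: DF=(1 − 61/2439·(0))/(1+61/2439) = 2439/2500 ≈ 0.975600
step 2 [2y] zero: DF = P = 9297/10000 ≈ 0.929700
step 3 [3y] swap r/1=984/28069: DF=(1 − 984/28069·(0.975600+0.929700))/(1+984/28069) = 1127/1250 ≈ 0.901600
step 4 [4y] swap r/1=1063/37006: DF=(1 − 1063/37006·(0.975600+0.929700+0.901600))/(1+1063/37006) = 8937/10000 ≈ 0.893700

1 1 2439/2500
2 2 9297/10000
3 3 1127/1250
4 4 8937/10000
f(1y,2y) = ((2439/2500)/(9297/10000) − 1)/(1) = 51/1033 ≈ 4.9371%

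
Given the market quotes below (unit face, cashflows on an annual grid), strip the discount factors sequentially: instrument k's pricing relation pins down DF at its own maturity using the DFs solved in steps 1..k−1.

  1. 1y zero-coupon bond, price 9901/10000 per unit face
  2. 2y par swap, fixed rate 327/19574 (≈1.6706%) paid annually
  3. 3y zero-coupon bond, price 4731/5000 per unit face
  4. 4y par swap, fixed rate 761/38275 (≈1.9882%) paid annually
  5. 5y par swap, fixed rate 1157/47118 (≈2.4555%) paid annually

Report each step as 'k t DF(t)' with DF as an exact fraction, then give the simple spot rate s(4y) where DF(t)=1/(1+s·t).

1 1 9901/10000
2 2 9673/10000
3 3 4731/5000
4 4 9239/10000
5 5 8843/10000
s(4y) = (1/(9239/10000) − 1)/(4) = 761/36956 ≈ 2.0592%

step 1 [1y] zero: DF = P = 9901/10000 ≈ 0.990100
step 2 [2y] swap r/1=327/19574: DF=(1 − 327/19574·(0.990100))/(1+327/19574) = 9673/10000 ≈ 0.967300
step 3 [3y] zero: DF = P = 4731/5000 ≈ 0.946200
step 4 [4y] swap r/1=761/38275: DF=(1 − 761/38275·(0.990100+0.967300+0.946200))/(1+761/38275) = 9239/10000 ≈ 0.923900
step 5 [5y] swap r/1=1157/47118: DF=(1 − 1157/47118·(0.990100+0.967300+0.946200+0.923900))/(1+1157/47118) = 8843/10000 ≈ 0.884300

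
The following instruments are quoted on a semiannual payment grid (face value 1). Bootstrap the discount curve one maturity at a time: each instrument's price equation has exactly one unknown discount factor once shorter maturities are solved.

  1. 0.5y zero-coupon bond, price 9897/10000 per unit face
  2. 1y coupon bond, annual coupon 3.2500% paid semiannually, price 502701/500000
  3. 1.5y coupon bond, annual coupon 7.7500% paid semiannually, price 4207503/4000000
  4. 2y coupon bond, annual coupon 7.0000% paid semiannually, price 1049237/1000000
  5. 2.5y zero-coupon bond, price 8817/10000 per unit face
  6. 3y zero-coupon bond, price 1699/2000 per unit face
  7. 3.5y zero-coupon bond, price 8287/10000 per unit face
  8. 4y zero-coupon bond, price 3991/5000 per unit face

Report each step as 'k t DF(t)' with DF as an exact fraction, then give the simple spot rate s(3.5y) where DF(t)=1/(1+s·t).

step 1 [0.5y] zero: DF = P = 9897/10000 ≈ 0.989700
step 2 [1y] bond c/2=13/800: DF=(502701/500000 − 13/800·(0.989700))/(1+13/800) = 1947/2000 ≈ 0.973500
step 3 [1.5y] bond c/2=31/800: DF=(4207503/4000000 − 31/800·(0.989700+0.973500))/(1+31/800) = 4697/5000 ≈ 0.939400
step 4 [2y] bond c/2=7/200: DF=(1049237/1000000 − 7/200·(0.989700+0.973500+0.939400))/(1+7/200) = 2289/2500 ≈ 0.915600
step 5 [2.5y] zero: DF = P = 8817/10000 ≈ 0.881700
step 6 [3y] zero: DF = P = 1699/2000 ≈ 0.849500
step 7 [3.5y] zero: DF = P = 8287/10000 ≈ 0.828700
step 8 [4y] zero: DF = P = 3991/5000 ≈ 0.798200

1 1/2 9897/10000
2 1 1947/2000
3 3/2 4697/5000
4 2 2289/2500
5 5/2 8817/10000
6 3 1699/2000
7 7/2 8287/10000
8 4 3991/5000
s(3.5y) = (1/(8287/10000) − 1)/(7/2) = 3426/58009 ≈ 5.9060%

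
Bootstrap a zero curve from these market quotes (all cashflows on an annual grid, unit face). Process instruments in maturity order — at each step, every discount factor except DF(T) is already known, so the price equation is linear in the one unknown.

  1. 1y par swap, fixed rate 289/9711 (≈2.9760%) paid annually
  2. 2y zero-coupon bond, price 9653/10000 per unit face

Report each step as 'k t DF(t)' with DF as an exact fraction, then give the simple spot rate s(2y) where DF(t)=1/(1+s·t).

step 1 [1y] swap r/1=289/9711: DF=(1 − 289/9711·(0))/(1+289/9711) = 9711/10000 ≈ 0.971100
step 2 [2y] zero: DF = P = 9653/10000 ≈ 0.965300

1 1 9711/10000
2 2 9653/10000
s(2y) = (1/(9653/10000) − 1)/(2) = 347/19306 ≈ 1.7974%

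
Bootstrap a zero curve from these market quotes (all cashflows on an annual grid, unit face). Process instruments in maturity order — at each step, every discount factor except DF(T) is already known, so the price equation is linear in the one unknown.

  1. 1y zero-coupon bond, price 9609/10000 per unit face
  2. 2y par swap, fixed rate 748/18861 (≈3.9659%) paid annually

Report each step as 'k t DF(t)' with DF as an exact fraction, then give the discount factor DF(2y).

1 1 9609/10000
2 2 2313/2500
DF(2y) = 2313/2500 ≈ 0.925200

step 1 [1y] zero: DF = P = 9609/10000 ≈ 0.960900
step 2 [2y] swap r/1=748/18861: DF=(1 − 748/18861·(0.960900))/(1+748/18861) = 2313/2500 ≈ 0.925200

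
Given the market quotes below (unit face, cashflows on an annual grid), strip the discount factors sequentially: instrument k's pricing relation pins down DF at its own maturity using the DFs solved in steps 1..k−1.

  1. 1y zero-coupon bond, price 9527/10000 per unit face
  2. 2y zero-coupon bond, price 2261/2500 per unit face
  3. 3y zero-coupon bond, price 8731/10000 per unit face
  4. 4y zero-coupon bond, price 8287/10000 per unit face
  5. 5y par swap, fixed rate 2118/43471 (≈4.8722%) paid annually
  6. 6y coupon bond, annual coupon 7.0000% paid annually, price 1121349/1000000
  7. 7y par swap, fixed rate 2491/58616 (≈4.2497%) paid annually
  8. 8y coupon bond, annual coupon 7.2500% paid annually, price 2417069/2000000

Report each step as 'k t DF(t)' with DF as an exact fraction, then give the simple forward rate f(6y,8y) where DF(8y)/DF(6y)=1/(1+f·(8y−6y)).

1 1 9527/10000
2 2 2261/2500
3 3 8731/10000
4 4 8287/10000
5 5 3941/5000
6 6 1909/2500
7 7 7509/10000
8 8 3653/5000
f(6y,8y) = ((1909/2500)/(3653/5000) − 1)/(2) = 165/7306 ≈ 2.2584%

step 1 [1y] zero: DF = P = 9527/10000 ≈ 0.952700
step 2 [2y] zero: DF = P = 2261/2500 ≈ 0.904400
step 3 [3y] zero: DF = P = 8731/10000 ≈ 0.873100
step 4 [4y] zero: DF = P = 8287/10000 ≈ 0.828700
step 5 [5y] swap r/1=2118/43471: DF=(1 − 2118/43471·(0.952700+0.904400+0.873100+0.828700))/(1+2118/43471) = 3941/5000 ≈ 0.788200
step 6 [6y] bond c/1=7/100: DF=(1121349/1000000 − 7/100·(0.952700+0.904400+0.873100+0.828700+0.788200))/(1+7/100) = 1909/2500 ≈ 0.763600
step 7 [7y] swap r/1=2491/58616: DF=(1 − 2491/58616·(0.952700+0.904400+0.873100+0.828700+0.788200+0.763600))/(1+2491/58616) = 7509/10000 ≈ 0.750900
step 8 [8y] bond c/1=29/400: DF=(2417069/2000000 − 29/400·(0.952700+0.904400+0.873100+0.828700+0.788200+0.763600+0.750900))/(1+29/400) = 3653/5000 ≈ 0.730600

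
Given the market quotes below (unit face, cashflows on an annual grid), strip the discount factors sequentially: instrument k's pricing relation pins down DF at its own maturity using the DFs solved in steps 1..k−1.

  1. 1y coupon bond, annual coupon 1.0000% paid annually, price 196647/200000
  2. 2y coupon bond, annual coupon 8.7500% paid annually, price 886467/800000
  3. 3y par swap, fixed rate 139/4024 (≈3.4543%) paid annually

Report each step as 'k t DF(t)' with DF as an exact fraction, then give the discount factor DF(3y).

step 1 [1y] bond c/1=1/100: DF=(196647/200000 − 1/100·(0))/(1+1/100) = 1947/2000 ≈ 0.973500
step 2 [2y] bond c/1=7/80: DF=(886467/800000 − 7/80·(0.973500))/(1+7/80) = 4703/5000 ≈ 0.940600
step 3 [3y] swap r/1=139/4024: DF=(1 − 139/4024·(0.973500+0.940600))/(1+139/4024) = 9027/10000 ≈ 0.902700

1 1 1947/2000
2 2 4703/5000
3 3 9027/10000
DF(3y) = 9027/10000 ≈ 0.902700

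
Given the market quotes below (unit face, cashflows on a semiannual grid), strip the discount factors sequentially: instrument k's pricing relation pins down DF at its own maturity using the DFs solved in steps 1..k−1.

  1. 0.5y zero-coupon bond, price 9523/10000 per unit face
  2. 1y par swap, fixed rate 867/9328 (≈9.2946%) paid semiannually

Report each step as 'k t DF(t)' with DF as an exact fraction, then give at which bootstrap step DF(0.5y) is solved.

1 1/2 9523/10000
2 1 9133/10000
DF(0.5y) is solved at step 1

step 1 [0.5y] zero: DF = P = 9523/10000 ≈ 0.952300
step 2 [1y] swap r/2=867/18656: DF=(1 − 867/18656·(0.952300))/(1+867/18656) = 9133/10000 ≈ 0.913300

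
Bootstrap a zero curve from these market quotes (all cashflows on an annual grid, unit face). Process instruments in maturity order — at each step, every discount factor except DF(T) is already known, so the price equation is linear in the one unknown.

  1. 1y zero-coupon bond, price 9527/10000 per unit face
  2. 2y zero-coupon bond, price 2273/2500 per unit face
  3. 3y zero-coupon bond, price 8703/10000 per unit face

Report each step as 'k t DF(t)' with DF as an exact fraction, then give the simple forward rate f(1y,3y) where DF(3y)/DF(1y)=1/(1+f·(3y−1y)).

1 1 9527/10000
2 2 2273/2500
3 3 8703/10000
f(1y,3y) = ((9527/10000)/(8703/10000) − 1)/(2) = 412/8703 ≈ 4.7340%

step 1 [1y] zero: DF = P = 9527/10000 ≈ 0.952700
step 2 [2y] zero: DF = P = 2273/2500 ≈ 0.909200
step 3 [3y] zero: DF = P = 8703/10000 ≈ 0.870300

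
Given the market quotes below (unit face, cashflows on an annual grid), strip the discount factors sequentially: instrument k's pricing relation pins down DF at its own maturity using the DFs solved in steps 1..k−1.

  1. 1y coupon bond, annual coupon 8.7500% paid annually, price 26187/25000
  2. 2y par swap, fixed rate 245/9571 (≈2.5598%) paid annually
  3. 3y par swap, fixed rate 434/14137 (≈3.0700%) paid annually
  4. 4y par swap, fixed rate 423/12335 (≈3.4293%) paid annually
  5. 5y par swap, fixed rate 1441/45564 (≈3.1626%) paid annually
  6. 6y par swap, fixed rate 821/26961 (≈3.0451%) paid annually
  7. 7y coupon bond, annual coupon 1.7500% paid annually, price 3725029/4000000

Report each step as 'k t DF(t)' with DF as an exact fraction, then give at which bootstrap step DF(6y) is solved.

1 1 602/625
2 2 951/1000
3 3 2283/2500
4 4 8731/10000
5 5 8559/10000
6 6 4179/5000
7 7 329/400
DF(6y) is solved at step 6

step 1 [1y] bond c/1=7/80: DF=(26187/25000 − 7/80·(0))/(1+7/80) = 602/625 ≈ 0.963200
step 2 [2y] swap r/1=245/9571: DF=(1 − 245/9571·(0.963200))/(1+245/9571) = 951/1000 ≈ 0.951000
step 3 [3y] swap r/1=434/14137: DF=(1 − 434/14137·(0.963200+0.951000))/(1+434/14137) = 2283/2500 ≈ 0.913200
step 4 [4y] swap r/1=423/12335: DF=(1 − 423/12335·(0.963200+0.951000+0.913200))/(1+423/12335) = 8731/10000 ≈ 0.873100
step 5 [5y] swap r/1=1441/45564: DF=(1 − 1441/45564·(0.963200+0.951000+0.913200+0.873100))/(1+1441/45564) = 8559/10000 ≈ 0.855900
step 6 [6y] swap r/1=821/26961: DF=(1 − 821/26961·(0.963200+0.951000+0.913200+0.873100+0.855900))/(1+821/26961) = 4179/5000 ≈ 0.835800
step 7 [7y] bond c/1=7/400: DF=(3725029/4000000 − 7/400·(0.963200+0.951000+0.913200+0.873100+0.855900+0.835800))/(1+7/400) = 329/400 ≈ 0.822500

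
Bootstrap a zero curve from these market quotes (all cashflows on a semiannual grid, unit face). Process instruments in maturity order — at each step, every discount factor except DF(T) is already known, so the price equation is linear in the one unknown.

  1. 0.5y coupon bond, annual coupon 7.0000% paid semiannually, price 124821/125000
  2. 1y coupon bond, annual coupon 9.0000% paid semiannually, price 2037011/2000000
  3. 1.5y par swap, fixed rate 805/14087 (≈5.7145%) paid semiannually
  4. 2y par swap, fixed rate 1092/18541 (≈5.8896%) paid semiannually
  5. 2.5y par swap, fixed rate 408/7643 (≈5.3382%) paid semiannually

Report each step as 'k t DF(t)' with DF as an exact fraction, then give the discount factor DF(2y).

step 1 [0.5y] bond c/2=7/200: DF=(124821/125000 − 7/200·(0))/(1+7/200) = 603/625 ≈ 0.964800
step 2 [1y] bond c/2=9/200: DF=(2037011/2000000 − 9/200·(0.964800))/(1+9/200) = 9331/10000 ≈ 0.933100
step 3 [1.5y] swap r/2=805/28174: DF=(1 − 805/28174·(0.964800+0.933100))/(1+805/28174) = 1839/2000 ≈ 0.919500
step 4 [2y] swap r/2=546/18541: DF=(1 − 546/18541·(0.964800+0.933100+0.919500))/(1+546/18541) = 2227/2500 ≈ 0.890800
step 5 [2.5y] swap r/2=204/7643: DF=(1 − 204/7643·(0.964800+0.933100+0.919500+0.890800))/(1+204/7643) = 1097/1250 ≈ 0.877600

1 1/2 603/625
2 1 9331/10000
3 3/2 1839/2000
4 2 2227/2500
5 5/2 1097/1250
DF(2y) = 2227/2500 ≈ 0.890800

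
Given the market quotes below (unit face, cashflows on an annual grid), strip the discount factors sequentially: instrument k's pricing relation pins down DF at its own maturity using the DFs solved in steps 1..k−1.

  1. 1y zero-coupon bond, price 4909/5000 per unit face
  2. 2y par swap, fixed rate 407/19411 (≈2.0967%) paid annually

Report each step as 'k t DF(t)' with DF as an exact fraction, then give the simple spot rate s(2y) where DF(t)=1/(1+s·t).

1 1 4909/5000
2 2 9593/10000
s(2y) = (1/(9593/10000) − 1)/(2) = 407/19186 ≈ 2.1213%

step 1 [1y] zero: DF = P = 4909/5000 ≈ 0.981800
step 2 [2y] swap r/1=407/19411: DF=(1 − 407/19411·(0.981800))/(1+407/19411) = 9593/10000 ≈ 0.959300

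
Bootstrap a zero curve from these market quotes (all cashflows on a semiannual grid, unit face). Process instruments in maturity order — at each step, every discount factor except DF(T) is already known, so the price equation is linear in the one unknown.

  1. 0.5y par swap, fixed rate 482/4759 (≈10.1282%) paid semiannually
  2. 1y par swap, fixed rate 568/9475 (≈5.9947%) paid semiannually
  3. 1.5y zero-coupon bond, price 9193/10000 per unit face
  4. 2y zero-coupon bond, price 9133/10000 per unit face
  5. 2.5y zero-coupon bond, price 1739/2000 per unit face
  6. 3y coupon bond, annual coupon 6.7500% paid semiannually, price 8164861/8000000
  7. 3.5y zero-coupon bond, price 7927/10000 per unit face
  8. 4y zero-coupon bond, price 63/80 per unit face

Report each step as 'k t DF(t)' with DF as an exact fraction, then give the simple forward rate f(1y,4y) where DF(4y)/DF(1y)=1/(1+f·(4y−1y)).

1 1/2 4759/5000
2 1 1179/1250
3 3/2 9193/10000
4 2 9133/10000
5 5/2 1739/2000
6 3 2093/2500
7 7/2 7927/10000
8 4 63/80
f(1y,4y) = ((1179/1250)/(63/80) − 1)/(3) = 173/2625 ≈ 6.5905%

step 1 [0.5y] swap r/2=241/4759: DF=(1 − 241/4759·(0))/(1+241/4759) = 4759/5000 ≈ 0.951800
step 2 [1y] swap r/2=284/9475: DF=(1 − 284/9475·(0.951800))/(1+284/9475) = 1179/1250 ≈ 0.943200
step 3 [1.5y] zero: DF = P = 9193/10000 ≈ 0.919300
step 4 [2y] zero: DF = P = 9133/10000 ≈ 0.913300
step 5 [2.5y] zero: DF = P = 1739/2000 ≈ 0.869500
step 6 [3y] bond c/2=27/800: DF=(8164861/8000000 − 27/800·(0.951800+0.943200+0.919300+0.913300+0.869500))/(1+27/800) = 2093/2500 ≈ 0.837200
step 7 [3.5y] zero: DF = P = 7927/10000 ≈ 0.792700
step 8 [4y] zero: DF = P = 63/80 ≈ 0.787500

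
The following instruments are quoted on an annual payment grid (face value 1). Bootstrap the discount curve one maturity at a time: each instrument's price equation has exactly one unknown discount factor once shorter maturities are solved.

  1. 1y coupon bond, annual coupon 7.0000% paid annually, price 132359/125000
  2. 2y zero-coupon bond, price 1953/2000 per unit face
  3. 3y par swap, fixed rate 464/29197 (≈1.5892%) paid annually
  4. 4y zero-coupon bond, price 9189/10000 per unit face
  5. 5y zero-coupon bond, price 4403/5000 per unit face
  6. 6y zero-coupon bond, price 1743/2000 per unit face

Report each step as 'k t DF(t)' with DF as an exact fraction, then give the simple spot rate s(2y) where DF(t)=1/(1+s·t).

step 1 [1y] bond c/1=7/100: DF=(132359/125000 − 7/100·(0))/(1+7/100) = 1237/1250 ≈ 0.989600
step 2 [2y] zero: DF = P = 1953/2000 ≈ 0.976500
step 3 [3y] swap r/1=464/29197: DF=(1 − 464/29197·(0.989600+0.976500))/(1+464/29197) = 596/625 ≈ 0.953600
step 4 [4y] zero: DF = P = 9189/10000 ≈ 0.918900
step 5 [5y] zero: DF = P = 4403/5000 ≈ 0.880600
step 6 [6y] zero: DF = P = 1743/2000 ≈ 0.871500

1 1 1237/1250
2 2 1953/2000
3 3 596/625
4 4 9189/10000
5 5 4403/5000
6 6 1743/2000
s(2y) = (1/(1953/2000) − 1)/(2) = 47/3906 ≈ 1.2033%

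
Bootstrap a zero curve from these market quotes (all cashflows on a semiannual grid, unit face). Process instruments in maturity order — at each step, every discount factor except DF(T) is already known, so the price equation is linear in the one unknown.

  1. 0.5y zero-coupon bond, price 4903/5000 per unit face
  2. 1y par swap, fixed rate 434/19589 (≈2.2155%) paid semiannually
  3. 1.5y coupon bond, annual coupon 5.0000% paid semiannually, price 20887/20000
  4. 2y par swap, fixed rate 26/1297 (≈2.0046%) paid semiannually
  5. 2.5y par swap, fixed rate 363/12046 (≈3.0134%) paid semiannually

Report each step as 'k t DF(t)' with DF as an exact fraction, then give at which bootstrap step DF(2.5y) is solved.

step 1 [0.5y] zero: DF = P = 4903/5000 ≈ 0.980600
step 2 [1y] swap r/2=217/19589: DF=(1 − 217/19589·(0.980600))/(1+217/19589) = 9783/10000 ≈ 0.978300
step 3 [1.5y] bond c/2=1/40: DF=(20887/20000 − 1/40·(0.980600+0.978300))/(1+1/40) = 9711/10000 ≈ 0.971100
step 4 [2y] swap r/2=13/1297: DF=(1 − 13/1297·(0.980600+0.978300+0.971100))/(1+13/1297) = 961/1000 ≈ 0.961000
step 5 [2.5y] swap r/2=363/24092: DF=(1 − 363/24092·(0.980600+0.978300+0.971100+0.961000))/(1+363/24092) = 4637/5000 ≈ 0.927400

1 1/2 4903/5000
2 1 9783/10000
3 3/2 9711/10000
4 2 961/1000
5 5/2 4637/5000
DF(2.5y) is solved at step 5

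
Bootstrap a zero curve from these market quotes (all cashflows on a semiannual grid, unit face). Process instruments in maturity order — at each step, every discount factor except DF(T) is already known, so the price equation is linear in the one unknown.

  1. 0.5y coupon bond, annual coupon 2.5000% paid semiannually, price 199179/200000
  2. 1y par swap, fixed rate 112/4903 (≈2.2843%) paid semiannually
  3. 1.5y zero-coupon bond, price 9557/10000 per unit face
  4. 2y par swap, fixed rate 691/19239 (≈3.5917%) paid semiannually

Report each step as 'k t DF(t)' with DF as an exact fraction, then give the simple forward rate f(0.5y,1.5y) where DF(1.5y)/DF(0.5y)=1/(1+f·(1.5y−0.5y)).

step 1 [0.5y] bond c/2=1/80: DF=(199179/200000 − 1/80·(0))/(1+1/80) = 2459/2500 ≈ 0.983600
step 2 [1y] swap r/2=56/4903: DF=(1 − 56/4903·(0.983600))/(1+56/4903) = 611/625 ≈ 0.977600
step 3 [1.5y] zero: DF = P = 9557/10000 ≈ 0.955700
step 4 [2y] swap r/2=691/38478: DF=(1 − 691/38478·(0.983600+0.977600+0.955700))/(1+691/38478) = 9309/10000 ≈ 0.930900

1 1/2 2459/2500
2 1 611/625
3 3/2 9557/10000
4 2 9309/10000
f(0.5y,1.5y) = ((2459/2500)/(9557/10000) − 1)/(1) = 279/9557 ≈ 2.9193%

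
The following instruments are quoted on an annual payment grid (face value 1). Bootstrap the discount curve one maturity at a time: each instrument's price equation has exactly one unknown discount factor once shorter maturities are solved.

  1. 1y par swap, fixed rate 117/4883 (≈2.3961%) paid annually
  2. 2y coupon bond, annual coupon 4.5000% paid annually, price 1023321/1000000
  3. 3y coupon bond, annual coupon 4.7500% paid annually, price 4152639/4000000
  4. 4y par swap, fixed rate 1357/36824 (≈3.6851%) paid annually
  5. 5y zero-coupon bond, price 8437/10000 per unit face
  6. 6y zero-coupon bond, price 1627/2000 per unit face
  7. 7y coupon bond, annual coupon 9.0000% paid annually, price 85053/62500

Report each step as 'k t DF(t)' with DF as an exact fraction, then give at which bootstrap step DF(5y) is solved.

step 1 [1y] swap r/1=117/4883: DF=(1 − 117/4883·(0))/(1+117/4883) = 4883/5000 ≈ 0.976600
step 2 [2y] bond c/1=9/200: DF=(1023321/1000000 − 9/200·(0.976600))/(1+9/200) = 2343/2500 ≈ 0.937200
step 3 [3y] bond c/1=19/400: DF=(4152639/4000000 − 19/400·(0.976600+0.937200))/(1+19/400) = 9043/10000 ≈ 0.904300
step 4 [4y] swap r/1=1357/36824: DF=(1 − 1357/36824·(0.976600+0.937200+0.904300))/(1+1357/36824) = 8643/10000 ≈ 0.864300
step 5 [5y] zero: DF = P = 8437/10000 ≈ 0.843700
step 6 [6y] zero: DF = P = 1627/2000 ≈ 0.813500
step 7 [7y] bond c/1=9/100: DF=(85053/62500 − 9/100·(0.976600+0.937200+0.904300+0.864300+0.843700+0.813500))/(1+9/100) = 2019/2500 ≈ 0.807600

1 1 4883/5000
2 2 2343/2500
3 3 9043/10000
4 4 8643/10000
5 5 8437/10000
6 6 1627/2000
7 7 2019/2500
DF(5y) is solved at step 5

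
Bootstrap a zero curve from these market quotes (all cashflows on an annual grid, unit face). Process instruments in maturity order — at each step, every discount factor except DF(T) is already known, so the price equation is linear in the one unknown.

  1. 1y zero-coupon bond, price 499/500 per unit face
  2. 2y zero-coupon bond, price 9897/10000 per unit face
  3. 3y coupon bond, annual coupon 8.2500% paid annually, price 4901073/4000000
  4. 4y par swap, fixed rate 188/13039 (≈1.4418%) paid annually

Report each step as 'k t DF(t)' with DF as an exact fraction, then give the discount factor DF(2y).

1 1 499/500
2 2 9897/10000
3 3 2451/2500
4 4 2359/2500
DF(2y) = 9897/10000 ≈ 0.989700

step 1 [1y] zero: DF = P = 499/500 ≈ 0.998000
step 2 [2y] zero: DF = P = 9897/10000 ≈ 0.989700
step 3 [3y] bond c/1=33/400: DF=(4901073/4000000 − 33/400·(0.998000+0.989700))/(1+33/400) = 2451/2500 ≈ 0.980400
step 4 [4y] swap r/1=188/13039: DF=(1 − 188/13039·(0.998000+0.989700+0.980400))/(1+188/13039) = 2359/2500 ≈ 0.943600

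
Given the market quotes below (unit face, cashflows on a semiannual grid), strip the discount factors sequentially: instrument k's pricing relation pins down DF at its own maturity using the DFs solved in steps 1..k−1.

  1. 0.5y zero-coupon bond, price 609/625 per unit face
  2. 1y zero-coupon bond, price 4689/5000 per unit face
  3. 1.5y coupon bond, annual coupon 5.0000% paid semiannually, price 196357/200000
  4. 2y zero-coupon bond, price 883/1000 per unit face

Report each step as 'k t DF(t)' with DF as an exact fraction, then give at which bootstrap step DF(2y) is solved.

step 1 [0.5y] zero: DF = P = 609/625 ≈ 0.974400
step 2 [1y] zero: DF = P = 4689/5000 ≈ 0.937800
step 3 [1.5y] bond c/2=1/40: DF=(196357/200000 − 1/40·(0.974400+0.937800))/(1+1/40) = 1139/1250 ≈ 0.911200
step 4 [2y] zero: DF = P = 883/1000 ≈ 0.883000

1 1/2 609/625
2 1 4689/5000
3 3/2 1139/1250
4 2 883/1000
DF(2y) is solved at step 4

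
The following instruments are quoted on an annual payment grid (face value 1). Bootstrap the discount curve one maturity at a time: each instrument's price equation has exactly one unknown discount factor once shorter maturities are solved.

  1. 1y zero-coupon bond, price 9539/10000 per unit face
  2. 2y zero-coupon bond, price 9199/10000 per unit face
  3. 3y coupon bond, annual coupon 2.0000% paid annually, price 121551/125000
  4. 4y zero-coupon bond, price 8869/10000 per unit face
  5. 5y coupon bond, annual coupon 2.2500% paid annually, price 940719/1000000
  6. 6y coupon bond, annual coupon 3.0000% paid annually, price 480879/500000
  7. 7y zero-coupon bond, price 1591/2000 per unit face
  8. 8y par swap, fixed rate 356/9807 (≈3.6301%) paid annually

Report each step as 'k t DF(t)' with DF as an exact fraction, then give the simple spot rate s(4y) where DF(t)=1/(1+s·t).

1 1 9539/10000
2 2 9199/10000
3 3 4583/5000
4 4 8869/10000
5 5 8391/10000
6 6 4011/5000
7 7 1591/2000
8 8 1877/2500
s(4y) = (1/(8869/10000) − 1)/(4) = 1131/35476 ≈ 3.1881%

step 1 [1y] zero: DF = P = 9539/10000 ≈ 0.953900
step 2 [2y] zero: DF = P = 9199/10000 ≈ 0.919900
step 3 [3y] bond c/1=1/50: DF=(121551/125000 − 1/50·(0.953900+0.919900))/(1+1/50) = 4583/5000 ≈ 0.916600
step 4 [4y] zero: DF = P = 8869/10000 ≈ 0.886900
step 5 [5y] bond c/1=9/400: DF=(940719/1000000 − 9/400·(0.953900+0.919900+0.916600+0.886900))/(1+9/400) = 8391/10000 ≈ 0.839100
step 6 [6y] bond c/1=3/100: DF=(480879/500000 − 3/100·(0.953900+0.919900+0.916600+0.886900+0.839100))/(1+3/100) = 4011/5000 ≈ 0.802200
step 7 [7y] zero: DF = P = 1591/2000 ≈ 0.795500
step 8 [8y] swap r/1=356/9807: DF=(1 − 356/9807·(0.953900+0.919900+0.916600+0.886900+0.839100+0.802200+0.795500))/(1+356/9807) = 1877/2500 ≈ 0.750800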